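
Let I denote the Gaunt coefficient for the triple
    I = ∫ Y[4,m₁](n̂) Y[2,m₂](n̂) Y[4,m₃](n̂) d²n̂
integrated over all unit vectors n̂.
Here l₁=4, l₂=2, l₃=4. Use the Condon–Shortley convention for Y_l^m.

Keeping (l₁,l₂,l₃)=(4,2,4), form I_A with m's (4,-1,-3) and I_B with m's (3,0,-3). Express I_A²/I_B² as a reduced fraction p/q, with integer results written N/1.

12/1

Same 4,2,4: normalisation and zero-m 3j drop out of the ratio.
A: Δ: 2! 6! 2! / 11! → 1/13860; sum: t=0:+1/1440 = 1/1440; 3j²(4 2 4; 4 -1 -3) = Δ·Π!·Σ² = 7/165  (sign -1)
B: Δ: 2! 6! 2! / 11! → 1/13860; sum: t=0:+1/480 t=1:−1/720 = 1/1440; 3j²(4 2 4; 3 0 -3) = Δ·Π!·Σ² = 7/1980  (sign -1)
I_A²/I_B² = (7/165)/(7/1980) = 12/1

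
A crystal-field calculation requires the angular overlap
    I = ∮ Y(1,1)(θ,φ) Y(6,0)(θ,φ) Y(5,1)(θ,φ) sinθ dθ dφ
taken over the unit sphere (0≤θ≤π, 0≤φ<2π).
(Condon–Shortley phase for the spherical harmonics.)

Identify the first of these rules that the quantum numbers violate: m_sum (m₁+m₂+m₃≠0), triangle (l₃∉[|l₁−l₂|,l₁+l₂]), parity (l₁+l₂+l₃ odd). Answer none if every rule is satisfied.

m_sum

m₁+m₂+m₃ = 1 + 0 + 1 = 2  ✗
triangle: |1−6|=5 ≤ l₃=5 ≤ 1+6=7
parity: l₁+l₂+l₃ = 12 is even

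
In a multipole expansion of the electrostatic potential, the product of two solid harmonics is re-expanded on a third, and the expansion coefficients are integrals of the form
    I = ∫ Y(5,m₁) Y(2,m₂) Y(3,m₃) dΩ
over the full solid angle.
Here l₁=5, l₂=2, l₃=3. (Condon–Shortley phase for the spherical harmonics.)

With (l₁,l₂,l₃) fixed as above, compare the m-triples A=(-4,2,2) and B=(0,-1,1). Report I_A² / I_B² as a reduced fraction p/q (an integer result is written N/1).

63/25

Shared (l₁,l₂,l₃)=(5,2,3): N and (l;000)² cancel in I_A²/I_B².
A: Δ = 4!·6!·0!/11! = 1/2310; Racah Σ t=4..4: t=4:+1/2880 = 1/2880; ⇒ 3j(5 2 3; -4 2 2)² = 3/55, sgn -1
B: Δ = 4!·6!·0!/11! = 1/2310; Racah Σ t=1..1: t=1:−1/288 = -1/288; ⇒ 3j(5 2 3; 0 -1 1)² = 5/231, sgn -1
I_A²/I_B² = (3/55)/(5/231) = 63/25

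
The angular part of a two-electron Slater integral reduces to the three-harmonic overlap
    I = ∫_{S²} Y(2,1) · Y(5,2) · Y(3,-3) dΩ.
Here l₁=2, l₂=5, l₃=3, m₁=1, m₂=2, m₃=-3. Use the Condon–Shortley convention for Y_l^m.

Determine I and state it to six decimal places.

0.063396

Rules hold: Σm=0, L=10 even, 3≤3≤7.
N = 5·11·7 = 385
Δ = 4!·0!·6!/11! = 1/2310
Racah Σ t=2..2: t=2:+1/144 = 1/144
⇒ 3j(2 5 3; 0 0 0)² = 10/231, sgn -1
Racah Σ t=1..1: t=1:−1/4320 = -1/4320
⇒ 3j(2 5 3; 1 2 -3)² = 1/330, sgn -1
4πI² = N·(3j₀)²·(3jₘ)² = 5/99
I = +1·√(0.0505051/4π) = 0.06339609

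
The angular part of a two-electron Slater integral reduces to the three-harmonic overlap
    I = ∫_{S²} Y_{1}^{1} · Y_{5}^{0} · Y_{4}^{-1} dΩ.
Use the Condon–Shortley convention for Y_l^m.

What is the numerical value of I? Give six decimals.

Rules hold: Σm=0, L=10 even, 4≤4≤6.
N = 3·11·9 = 297
Δ = 2!·0!·8!/11! = 1/495
Racah Σ t=1..1: t=1:−1/576 = -1/576
⇒ 3j(1 5 4; 0 0 0)² = 5/99, sgn -1
Racah Σ t=0..0: t=0:+1/1440 = 1/1440
⇒ 3j(1 5 4; 1 0 -1)² = 2/99, sgn -1
4πI² = N·(3j₀)²·(3jₘ)² = 10/33
I = +1·√(0.30303/4π) = 0.15528807

0.155288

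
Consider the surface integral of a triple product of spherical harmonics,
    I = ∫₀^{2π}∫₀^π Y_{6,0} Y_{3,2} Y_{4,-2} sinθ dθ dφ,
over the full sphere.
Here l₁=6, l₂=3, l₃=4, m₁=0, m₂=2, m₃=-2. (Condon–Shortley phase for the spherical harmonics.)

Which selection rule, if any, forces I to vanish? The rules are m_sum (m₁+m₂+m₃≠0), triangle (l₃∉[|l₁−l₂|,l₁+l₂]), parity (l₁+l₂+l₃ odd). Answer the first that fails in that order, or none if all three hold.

azimuthal sum: 0 + 2 − 2 = 0  ✓
3 ≤ 4 ≤ 9 (triangle on l)  ✓
L = 6 + 3 + 4 = 13 (odd)  ✗

parity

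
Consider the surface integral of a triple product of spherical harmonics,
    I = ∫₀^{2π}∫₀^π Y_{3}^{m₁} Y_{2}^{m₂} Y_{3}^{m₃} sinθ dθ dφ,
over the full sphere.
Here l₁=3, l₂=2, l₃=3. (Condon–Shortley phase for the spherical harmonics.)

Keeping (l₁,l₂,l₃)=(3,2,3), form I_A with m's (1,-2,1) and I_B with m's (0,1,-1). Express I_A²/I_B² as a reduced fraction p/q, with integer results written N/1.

12/1

Shared (l₁,l₂,l₃)=(3,2,3): N and (l;000)² cancel in I_A²/I_B².
A: Δ = 2!·4!·2!/9! = 1/3780; Racah Σ t=0..0: t=0:+1/16 = 1/16; ⇒ 3j(3 2 3; 1 -2 1)² = 2/35, sgn +1
B: Δ = 2!·4!·2!/9! = 1/3780; Racah Σ t=1..2: t=1:−1/8 t=2:+1/12 = -1/24; ⇒ 3j(3 2 3; 0 1 -1)² = 1/210, sgn -1
I_A²/I_B² = (2/35)/(1/210) = 12/1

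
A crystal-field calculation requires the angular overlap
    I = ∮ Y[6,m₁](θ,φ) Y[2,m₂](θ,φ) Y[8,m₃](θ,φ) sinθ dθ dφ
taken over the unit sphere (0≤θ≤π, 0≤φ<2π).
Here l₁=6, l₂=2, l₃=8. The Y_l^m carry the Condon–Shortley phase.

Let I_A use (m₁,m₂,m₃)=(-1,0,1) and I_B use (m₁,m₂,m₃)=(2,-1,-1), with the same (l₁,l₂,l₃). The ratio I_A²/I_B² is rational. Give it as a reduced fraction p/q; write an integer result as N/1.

Same 6,2,8: normalisation and zero-m 3j drop out of the ratio.
A: Δ: 0! 12! 4! / 17! → 1/30940; sum: t=0:+1/2419200 = 1/2419200; 3j²(6 2 8; -1 0 1) = Δ·Π!·Σ² = 27/1105  (sign -1)
B: Δ: 0! 12! 4! / 17! → 1/30940; sum: t=0:+1/5806080 = 1/5806080; 3j²(6 2 8; 2 -1 -1) = Δ·Π!·Σ² = 9/884  (sign -1)
I_A²/I_B² = (27/1105)/(9/884) = 12/5

12/5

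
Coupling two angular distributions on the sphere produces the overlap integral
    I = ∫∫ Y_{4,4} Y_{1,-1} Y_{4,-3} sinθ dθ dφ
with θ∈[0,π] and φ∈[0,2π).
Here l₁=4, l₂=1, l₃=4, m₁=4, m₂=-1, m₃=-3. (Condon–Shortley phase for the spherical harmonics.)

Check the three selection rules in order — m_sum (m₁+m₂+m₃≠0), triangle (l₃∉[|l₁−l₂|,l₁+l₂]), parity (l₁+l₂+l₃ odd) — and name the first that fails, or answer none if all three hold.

Σmᵢ = 0  ✓
l₃∈[|l₁−l₂|,l₁+l₂]=[3,5], have l₃=4  ✓
Σlᵢ = 9 ⇒ odd  ✗

parity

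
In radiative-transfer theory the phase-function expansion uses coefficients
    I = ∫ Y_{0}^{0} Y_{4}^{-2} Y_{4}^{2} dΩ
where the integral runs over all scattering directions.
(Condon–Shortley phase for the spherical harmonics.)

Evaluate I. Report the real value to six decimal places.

Rules hold: Σm=0, L=8 even, 4≤4≤4.
N = 1·9·9 = 81
Δ = 0!·0!·8!/9! = 1/9
Racah Σ t=0..0: t=0:+1/576 = 1/576
⇒ 3j(0 4 4; 0 0 0)² = 1/9, sgn +1
Racah Σ t=0..0: t=0:+1/1440 = 1/1440
⇒ 3j(0 4 4; 0 -2 2)² = 1/9, sgn +1
4πI² = N·(3j₀)²·(3jₘ)² = 1/1
I = +1·√(1/4π) = 0.28209479

0.282095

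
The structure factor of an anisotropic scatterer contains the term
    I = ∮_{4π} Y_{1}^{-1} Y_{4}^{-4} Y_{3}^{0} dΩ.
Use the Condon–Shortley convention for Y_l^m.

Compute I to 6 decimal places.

0.000000

m-sum = -1 − 4 + 0 = -5 ≠ 0 ⇒ I = 0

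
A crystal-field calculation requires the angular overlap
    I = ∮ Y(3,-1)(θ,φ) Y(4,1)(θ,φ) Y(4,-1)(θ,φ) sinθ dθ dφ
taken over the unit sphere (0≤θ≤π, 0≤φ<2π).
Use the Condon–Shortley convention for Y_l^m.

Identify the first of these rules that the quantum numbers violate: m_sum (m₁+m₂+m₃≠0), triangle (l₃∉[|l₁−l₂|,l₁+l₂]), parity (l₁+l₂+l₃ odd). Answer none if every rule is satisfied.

azimuthal sum: -1 + 1 − 1 = -1  ✗
1 ≤ 4 ≤ 7 (triangle on l)
L = 3 + 4 + 4 = 11 (odd)

m_sum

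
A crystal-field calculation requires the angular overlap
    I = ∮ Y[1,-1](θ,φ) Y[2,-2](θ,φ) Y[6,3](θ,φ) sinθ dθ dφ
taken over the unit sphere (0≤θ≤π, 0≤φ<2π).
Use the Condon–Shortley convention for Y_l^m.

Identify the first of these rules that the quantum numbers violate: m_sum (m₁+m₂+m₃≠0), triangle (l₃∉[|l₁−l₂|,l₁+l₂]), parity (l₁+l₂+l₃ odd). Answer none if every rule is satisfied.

azimuthal sum: -1 − 2 + 3 = 0  ✓
1 ≤ 6 ≤ 3 (triangle on l)  ✗
L = 1 + 2 + 6 = 9 (odd)

triangle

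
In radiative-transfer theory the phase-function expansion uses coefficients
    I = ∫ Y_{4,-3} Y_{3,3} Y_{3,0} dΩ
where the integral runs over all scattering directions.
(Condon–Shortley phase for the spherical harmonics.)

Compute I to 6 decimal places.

0.203551

Checks pass: Σm=0; 10 even; l₃=3∈[1,7].
(2·4+1)(2·3+1)(2·3+1) = 441
Δ: 4! 4! 2! / 11! → 1/34650
sum: t=1:−1/72 t=2:+1/16 t=3:−1/72 = 5/144
3j²(4 3 3; 0 0 0) = Δ·Π!·Σ² = 2/77  (sign -1)
sum: t=4:+1/288 = 1/288
3j²(4 3 3; -3 3 0) = Δ·Π!·Σ² = 1/22  (sign -1)
combine: 4πI² = 441·2/77·1/22 = 63/121
take √, sign +1: I = 0.20355073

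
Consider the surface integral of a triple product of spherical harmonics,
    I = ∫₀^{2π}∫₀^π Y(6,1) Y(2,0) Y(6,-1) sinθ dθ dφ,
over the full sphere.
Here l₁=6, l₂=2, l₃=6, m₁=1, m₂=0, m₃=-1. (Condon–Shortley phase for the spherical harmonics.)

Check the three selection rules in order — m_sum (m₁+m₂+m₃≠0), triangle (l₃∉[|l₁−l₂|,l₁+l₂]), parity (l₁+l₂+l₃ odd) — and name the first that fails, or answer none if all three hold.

Σmᵢ = 0  ✓
l₃∈[|l₁−l₂|,l₁+l₂]=[4,8], have l₃=6  ✓
Σlᵢ = 14 ⇒ even  ✓

none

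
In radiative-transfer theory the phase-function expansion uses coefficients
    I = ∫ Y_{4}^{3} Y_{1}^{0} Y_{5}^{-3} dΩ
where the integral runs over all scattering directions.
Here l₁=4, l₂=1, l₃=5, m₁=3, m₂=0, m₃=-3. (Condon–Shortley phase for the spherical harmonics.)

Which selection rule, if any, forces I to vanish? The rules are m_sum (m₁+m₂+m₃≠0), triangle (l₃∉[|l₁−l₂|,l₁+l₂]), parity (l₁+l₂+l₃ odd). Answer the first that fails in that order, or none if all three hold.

m₁+m₂+m₃ = 3 + 0 − 3 = 0  ✓
triangle: |4−1|=3 ≤ l₃=5 ≤ 4+1=5  ✓
parity: l₁+l₂+l₃ = 10 is even  ✓

none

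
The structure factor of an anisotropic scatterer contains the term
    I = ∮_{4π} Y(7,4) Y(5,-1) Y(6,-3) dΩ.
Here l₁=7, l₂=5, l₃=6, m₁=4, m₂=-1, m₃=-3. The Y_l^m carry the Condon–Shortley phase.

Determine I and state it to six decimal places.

0.009749

Checks pass: Σm=0; 18 even; l₃=6∈[2,12].
(2·7+1)(2·5+1)(2·6+1) = 2145
Δ: 6! 8! 4! / 19! → 1/174594420
sum: t=1:−1/4147200 t=2:+1/207360 t=3:−1/82944 t=4:+1/207360 t=5:−1/4147200 = -1/345600
3j²(7 5 6; 0 0 0) = Δ·Π!·Σ² = 420/46189  (sign -1)
sum: t=0:+1/12441600 t=1:−1/1036800 t=2:+1/967680 t=3:−1/8709120 = 1/29030400
3j²(7 5 6; 4 -1 -3) = Δ·Π!·Σ² = 9/146965  (sign -1)
combine: 4πI² = 2145·420/46189·9/146965 = 1620/1356277
take √, sign +1: I = 0.00974941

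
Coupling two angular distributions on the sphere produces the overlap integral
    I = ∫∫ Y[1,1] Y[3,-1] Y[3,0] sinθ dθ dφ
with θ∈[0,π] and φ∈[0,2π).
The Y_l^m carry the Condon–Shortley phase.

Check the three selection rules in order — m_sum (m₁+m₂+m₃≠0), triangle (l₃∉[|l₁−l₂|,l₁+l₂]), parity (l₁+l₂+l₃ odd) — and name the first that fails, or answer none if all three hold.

parity

azimuthal sum: 1 − 1 + 0 = 0  ✓
2 ≤ 3 ≤ 4 (triangle on l)  ✓
L = 1 + 3 + 3 = 7 (odd)  ✗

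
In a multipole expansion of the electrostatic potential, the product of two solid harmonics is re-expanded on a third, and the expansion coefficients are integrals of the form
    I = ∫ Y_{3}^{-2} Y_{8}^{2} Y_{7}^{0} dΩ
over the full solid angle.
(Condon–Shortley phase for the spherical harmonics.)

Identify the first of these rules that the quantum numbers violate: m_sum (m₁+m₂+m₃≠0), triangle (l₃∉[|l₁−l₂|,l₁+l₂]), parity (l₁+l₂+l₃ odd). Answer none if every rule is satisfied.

none

azimuthal sum: -2 + 2 + 0 = 0  ✓
5 ≤ 7 ≤ 11 (triangle on l)  ✓
L = 3 + 8 + 7 = 18 (even)  ✓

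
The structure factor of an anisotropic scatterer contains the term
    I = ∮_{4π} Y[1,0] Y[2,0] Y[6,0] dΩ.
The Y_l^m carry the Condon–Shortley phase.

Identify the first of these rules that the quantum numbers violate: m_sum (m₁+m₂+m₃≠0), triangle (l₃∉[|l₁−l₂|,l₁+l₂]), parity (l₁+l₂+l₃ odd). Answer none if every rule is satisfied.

triangle

azimuthal sum: 0 + 0 + 0 = 0  ✓
1 ≤ 6 ≤ 3 (triangle on l)  ✗
L = 1 + 2 + 6 = 9 (odd)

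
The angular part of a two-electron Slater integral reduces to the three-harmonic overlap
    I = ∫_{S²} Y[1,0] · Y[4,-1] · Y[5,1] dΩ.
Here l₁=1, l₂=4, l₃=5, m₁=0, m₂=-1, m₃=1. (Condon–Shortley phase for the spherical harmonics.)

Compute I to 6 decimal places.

Rules hold: Σm=0, L=10 even, 3≤5≤5.
N = 3·9·11 = 297
Δ = 0!·2!·8!/11! = 1/495
Racah Σ t=0..0: t=0:+1/576 = 1/576
⇒ 3j(1 4 5; 0 0 0)² = 5/99, sgn -1
Racah Σ t=0..0: t=0:+1/720 = 1/720
⇒ 3j(1 4 5; 0 -1 1)² = 8/165, sgn +1
4πI² = N·(3j₀)²·(3jₘ)² = 8/11
I = -1·√(0.727273/4π) = -0.24057125

-0.240571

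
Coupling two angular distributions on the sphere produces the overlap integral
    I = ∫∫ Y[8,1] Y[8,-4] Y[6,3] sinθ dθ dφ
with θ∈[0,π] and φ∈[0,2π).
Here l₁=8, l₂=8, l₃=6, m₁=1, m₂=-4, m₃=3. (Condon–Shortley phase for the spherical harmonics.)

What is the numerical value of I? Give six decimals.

Checks pass: Σm=0; 22 even; l₃=6∈[0,16].
(2·8+1)(2·8+1)(2·6+1) = 3757
Δ: 10! 6! 6! / 23! → 1/13742520792
sum: t=2:+1/41803776000 t=3:−1/435456000 t=4:+1/39813120 t=5:−1/18662400 t=6:+1/39813120 t=7:−1/435456000 t=8:+1/41803776000 = -11/1393459200
3j²(8 8 6; 0 0 0) = Δ·Π!·Σ² = 600/96577  (sign -1)
sum: t=1:−1/9405849600 t=2:+1/464486400 t=3:−1/174182400 t=4:+1/447897600 = -11/7524679680
3j²(8 8 6; 1 -4 3) = Δ·Π!·Σ² = 1375/193154  (sign +1)
combine: 4πI² = 3757·600/96577·1375/193154 = 412500/2482597
take √, sign -1: I = -0.11498837

-0.114988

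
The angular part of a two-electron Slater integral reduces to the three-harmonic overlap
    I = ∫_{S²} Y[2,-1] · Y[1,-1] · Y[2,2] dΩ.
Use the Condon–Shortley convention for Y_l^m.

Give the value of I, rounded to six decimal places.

l₁+l₂+l₃=5 is odd: 3j(l;000)=0 ⇒ I=0

0.000000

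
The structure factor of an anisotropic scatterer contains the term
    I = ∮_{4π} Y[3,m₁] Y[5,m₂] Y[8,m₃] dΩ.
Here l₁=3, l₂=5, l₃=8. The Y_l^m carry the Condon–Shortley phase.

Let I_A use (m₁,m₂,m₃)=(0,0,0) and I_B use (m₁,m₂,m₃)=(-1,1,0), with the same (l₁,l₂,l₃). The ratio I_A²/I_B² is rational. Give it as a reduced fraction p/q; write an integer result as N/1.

Same 3,5,8: normalisation and zero-m 3j drop out of the ratio.
A: Δ: 0! 6! 10! / 17! → 1/136136; sum: t=0:+1/518400 = 1/518400; 3j²(3 5 8; 0 0 0) = Δ·Π!·Σ² = 56/2431  (sign +1)
B: Δ: 0! 6! 10! / 17! → 1/136136; sum: t=0:+1/829440 = 1/829440; 3j²(3 5 8; -1 1 0) = Δ·Π!·Σ² = 35/2431  (sign +1)
I_A²/I_B² = (56/2431)/(35/2431) = 8/5

8/5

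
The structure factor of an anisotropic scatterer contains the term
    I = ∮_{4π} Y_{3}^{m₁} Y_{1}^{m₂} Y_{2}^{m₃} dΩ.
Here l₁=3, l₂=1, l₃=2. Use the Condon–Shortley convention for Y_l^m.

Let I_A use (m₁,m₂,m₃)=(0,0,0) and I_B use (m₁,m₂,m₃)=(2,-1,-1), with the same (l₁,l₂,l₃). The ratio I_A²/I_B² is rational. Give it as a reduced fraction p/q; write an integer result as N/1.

l's match ⇒ only the (l;m) 3-j factors differ between A and B.
A: triangle coeff Δ(3,1,2) = 1/105; Σ_t [1,1]: t=1:−1/4 = -1/4; (3j)²=3/35 [(3 1 2; 0 0 0)], sign=-1
B: triangle coeff Δ(3,1,2) = 1/105; Σ_t [0,0]: t=0:+1/12 = 1/12; (3j)²=2/21 [(3 1 2; 2 -1 -1)], sign=-1
I_A²/I_B² = (3/35)/(2/21) = 9/10

9/10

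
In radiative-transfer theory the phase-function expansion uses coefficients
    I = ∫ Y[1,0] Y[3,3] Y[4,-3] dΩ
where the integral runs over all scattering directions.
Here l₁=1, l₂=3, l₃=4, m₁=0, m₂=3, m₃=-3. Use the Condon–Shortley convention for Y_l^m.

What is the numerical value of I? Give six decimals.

-0.162868

m-sum 0 ✓  L=8 even ✓  2≤4≤4 ✓
Π(2lᵢ+1) = 3×7×9 = 189
triangle coeff Δ(1,3,4) = 1/252
Σ_t [0,0]: t=0:+1/36 = 1/36
(3j)²=4/63 [(1 3 4; 0 0 0)], sign=+1
Σ_t [0,0]: t=0:+1/720 = 1/720
(3j)²=1/36 [(1 3 4; 0 3 -3)], sign=-1
⇒ 4πI² = 1/3
I = (-1)√(1/3/(4π)) = -0.16286750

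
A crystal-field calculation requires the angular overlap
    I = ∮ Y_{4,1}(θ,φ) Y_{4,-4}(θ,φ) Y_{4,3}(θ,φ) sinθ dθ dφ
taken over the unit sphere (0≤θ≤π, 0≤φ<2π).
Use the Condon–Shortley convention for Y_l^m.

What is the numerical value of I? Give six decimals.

Checks pass: Σm=0; 12 even; l₃=4∈[0,8].
(2·4+1)(2·4+1)(2·4+1) = 729
Δ: 4! 4! 4! / 13! → 1/450450
sum: t=0:+1/13824 t=1:−1/216 t=2:+1/64 t=3:−1/216 t=4:+1/13824 = 5/768
3j²(4 4 4; 0 0 0) = Δ·Π!·Σ² = 18/1001  (sign +1)
sum: t=0:+1/3456 = 1/3456
3j²(4 4 4; 1 -4 3) = Δ·Π!·Σ² = 35/1287  (sign -1)
combine: 4πI² = 729·18/1001·35/1287 = 7290/20449
take √, sign -1: I = -0.16843130

-0.168431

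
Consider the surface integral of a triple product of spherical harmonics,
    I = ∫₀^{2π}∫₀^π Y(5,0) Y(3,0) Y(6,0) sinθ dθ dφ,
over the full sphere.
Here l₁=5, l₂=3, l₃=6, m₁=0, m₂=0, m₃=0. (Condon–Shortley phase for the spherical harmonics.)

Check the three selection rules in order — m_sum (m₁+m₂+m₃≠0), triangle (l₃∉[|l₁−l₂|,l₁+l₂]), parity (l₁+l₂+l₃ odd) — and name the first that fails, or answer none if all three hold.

azimuthal sum: 0 + 0 + 0 = 0  ✓
2 ≤ 6 ≤ 8 (triangle on l)  ✓
L = 5 + 3 + 6 = 14 (even)  ✓

none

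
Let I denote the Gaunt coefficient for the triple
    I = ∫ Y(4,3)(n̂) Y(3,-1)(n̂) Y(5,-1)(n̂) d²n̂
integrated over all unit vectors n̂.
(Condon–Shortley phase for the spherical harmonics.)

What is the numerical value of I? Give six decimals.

0.000000

3 − 1 − 1 = 1 ≠ 0: azimuthal integral kills it; I = 0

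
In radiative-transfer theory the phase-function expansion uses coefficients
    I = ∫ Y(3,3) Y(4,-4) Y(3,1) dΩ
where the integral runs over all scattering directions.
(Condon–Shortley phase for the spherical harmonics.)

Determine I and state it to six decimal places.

Checks pass: Σm=0; 10 even; l₃=3∈[1,7].
(2·3+1)(2·4+1)(2·3+1) = 441
Δ: 4! 2! 4! / 11! → 1/34650
sum: t=1:−1/72 t=2:+1/16 t=3:−1/72 = 5/144
3j²(3 4 3; 0 0 0) = Δ·Π!·Σ² = 2/77  (sign -1)
sum: t=0:+1/1152 = 1/1152
3j²(3 4 3; 3 -4 1) = Δ·Π!·Σ² = 1/33  (sign +1)
combine: 4πI² = 441·2/77·1/33 = 42/121
take √, sign -1: I = -0.16619847

-0.166198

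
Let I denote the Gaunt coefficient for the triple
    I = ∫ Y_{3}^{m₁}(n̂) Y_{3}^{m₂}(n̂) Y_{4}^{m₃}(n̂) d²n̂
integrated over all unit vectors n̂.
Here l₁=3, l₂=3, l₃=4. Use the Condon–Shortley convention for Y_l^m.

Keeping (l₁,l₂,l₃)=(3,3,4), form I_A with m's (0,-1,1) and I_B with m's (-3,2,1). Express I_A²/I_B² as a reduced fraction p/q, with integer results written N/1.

1/2

Same 3,3,4: normalisation and zero-m 3j drop out of the ratio.
A: Δ: 2! 4! 4! / 11! → 1/34650; sum: t=0:+1/48 t=1:−1/24 t=2:+1/288 = -5/288; 3j²(3 3 4; 0 -1 1) = Δ·Π!·Σ² = 5/462  (sign +1)
B: Δ: 2! 4! 4! / 11! → 1/34650; sum: t=2:+1/288 = 1/288; 3j²(3 3 4; -3 2 1) = Δ·Π!·Σ² = 5/231  (sign -1)
I_A²/I_B² = (5/462)/(5/231) = 1/2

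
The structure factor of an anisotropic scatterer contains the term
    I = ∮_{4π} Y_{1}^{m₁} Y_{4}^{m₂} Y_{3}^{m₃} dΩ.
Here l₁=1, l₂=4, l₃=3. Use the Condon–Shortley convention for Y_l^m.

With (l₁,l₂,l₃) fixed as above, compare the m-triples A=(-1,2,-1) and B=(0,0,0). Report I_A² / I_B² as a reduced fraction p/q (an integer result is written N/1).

Shared (l₁,l₂,l₃)=(1,4,3): N and (l;000)² cancel in I_A²/I_B².
A: Δ = 2!·0!·6!/9! = 1/252; Racah Σ t=2..2: t=2:+1/96 = 1/96; ⇒ 3j(1 4 3; -1 2 -1)² = 5/84, sgn +1
B: Δ = 2!·0!·6!/9! = 1/252; Racah Σ t=1..1: t=1:−1/36 = -1/36; ⇒ 3j(1 4 3; 0 0 0)² = 4/63, sgn +1
I_A²/I_B² = (5/84)/(4/63) = 15/16

15/16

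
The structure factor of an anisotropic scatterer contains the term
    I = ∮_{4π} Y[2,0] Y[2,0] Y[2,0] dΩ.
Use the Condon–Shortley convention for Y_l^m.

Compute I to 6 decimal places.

0.180224

Checks pass: Σm=0; 6 even; l₃=2∈[0,4].
(2·2+1)(2·2+1)(2·2+1) = 125
Δ: 2! 2! 2! / 7! → 1/630
sum: t=0:+1/8 t=1:−1/1 t=2:+1/8 = -3/4
3j²(2 2 2; 0 0 0) = Δ·Π!·Σ² = 2/35  (sign -1)
(m-triple is (0,0,0) — same symbol as above.)
combine: 4πI² = 125·2/35·2/35 = 20/49
take √, sign +1: I = 0.18022375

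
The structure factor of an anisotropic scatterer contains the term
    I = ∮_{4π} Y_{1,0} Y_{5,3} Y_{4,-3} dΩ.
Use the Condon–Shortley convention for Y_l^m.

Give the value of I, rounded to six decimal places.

Rules hold: Σm=0, L=10 even, 4≤4≤6.
N = 3·11·9 = 297
Δ = 2!·0!·8!/11! = 1/495
Racah Σ t=1..1: t=1:−1/576 = -1/576
⇒ 3j(1 5 4; 0 0 0)² = 5/99, sgn -1
Racah Σ t=1..1: t=1:−1/5040 = -1/5040
⇒ 3j(1 5 4; 0 3 -3)² = 16/495, sgn +1
4πI² = N·(3j₀)²·(3jₘ)² = 16/33
I = -1·√(0.484848/4π) = -0.19642560

-0.196426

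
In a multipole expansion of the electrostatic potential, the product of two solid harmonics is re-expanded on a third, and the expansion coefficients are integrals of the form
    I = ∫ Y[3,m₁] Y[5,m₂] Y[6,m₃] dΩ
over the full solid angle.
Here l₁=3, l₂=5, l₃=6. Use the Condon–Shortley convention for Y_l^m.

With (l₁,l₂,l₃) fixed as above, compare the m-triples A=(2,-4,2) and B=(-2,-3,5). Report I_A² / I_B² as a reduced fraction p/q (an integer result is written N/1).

Same 3,5,6: normalisation and zero-m 3j drop out of the ratio.
A: Δ: 2! 4! 8! / 15! → 1/675675; sum: t=0:+1/60480 t=1:−1/967680 = 1/64512; 3j²(3 5 6; 2 -4 2) = Δ·Π!·Σ² = 15/1001  (sign +1)
B: Δ: 2! 4! 8! / 15! → 1/675675; sum: t=1:−1/120960 t=2:+1/483840 = -1/161280; 3j²(3 5 6; -2 -3 5) = Δ·Π!·Σ² = 2/91  (sign +1)
I_A²/I_B² = (15/1001)/(2/91) = 15/22

15/22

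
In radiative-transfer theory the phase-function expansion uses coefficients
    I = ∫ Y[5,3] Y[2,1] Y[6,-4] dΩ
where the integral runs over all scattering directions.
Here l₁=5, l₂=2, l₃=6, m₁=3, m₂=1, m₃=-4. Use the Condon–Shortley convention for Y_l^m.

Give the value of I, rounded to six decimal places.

Σlᵢ=13 odd — θ-integrand is odd under cosθ→−cosθ; I=0

0.000000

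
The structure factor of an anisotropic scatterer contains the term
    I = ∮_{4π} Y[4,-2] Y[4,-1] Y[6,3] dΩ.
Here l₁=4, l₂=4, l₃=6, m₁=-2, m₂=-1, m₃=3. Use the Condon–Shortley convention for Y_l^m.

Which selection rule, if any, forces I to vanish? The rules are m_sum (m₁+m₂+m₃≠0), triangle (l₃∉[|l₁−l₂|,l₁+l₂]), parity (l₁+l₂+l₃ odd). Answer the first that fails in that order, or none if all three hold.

azimuthal sum: -2 − 1 + 3 = 0  ✓
0 ≤ 6 ≤ 8 (triangle on l)  ✓
L = 4 + 4 + 6 = 14 (even)  ✓

none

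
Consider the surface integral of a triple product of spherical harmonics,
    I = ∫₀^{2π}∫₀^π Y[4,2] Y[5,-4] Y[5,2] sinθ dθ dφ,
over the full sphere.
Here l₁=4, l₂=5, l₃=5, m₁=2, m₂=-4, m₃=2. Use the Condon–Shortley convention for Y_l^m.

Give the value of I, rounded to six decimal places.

0.118854

m-sum 0 ✓  L=14 even ✓  1≤5≤9 ✓
Π(2lᵢ+1) = 9×11×11 = 1089
triangle coeff Δ(4,5,5) = 1/3153150
Σ_t [0,4]: t=0:+1/69120 t=1:−1/1728 t=2:+1/576 t=3:−1/1728 t=4:+1/69120 = 7/11520
(3j)²=2/143 [(4 5 5; 0 0 0)], sign=-1
Σ_t [0,1]: t=0:+1/11520 t=1:−1/25920 = 1/20736
(3j)²=5/429 [(4 5 5; 2 -4 2)], sign=-1
⇒ 4πI² = 30/169
I = (+1)√(30/169/(4π)) = 0.11885360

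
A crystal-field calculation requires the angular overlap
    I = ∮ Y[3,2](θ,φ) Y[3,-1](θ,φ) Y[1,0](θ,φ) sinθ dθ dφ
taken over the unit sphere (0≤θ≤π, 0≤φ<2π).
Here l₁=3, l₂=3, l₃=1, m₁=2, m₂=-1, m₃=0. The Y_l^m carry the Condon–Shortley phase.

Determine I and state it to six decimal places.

Σmᵢ = 1 ≠ 0, so the φ-integral vanishes; I = 0

0.000000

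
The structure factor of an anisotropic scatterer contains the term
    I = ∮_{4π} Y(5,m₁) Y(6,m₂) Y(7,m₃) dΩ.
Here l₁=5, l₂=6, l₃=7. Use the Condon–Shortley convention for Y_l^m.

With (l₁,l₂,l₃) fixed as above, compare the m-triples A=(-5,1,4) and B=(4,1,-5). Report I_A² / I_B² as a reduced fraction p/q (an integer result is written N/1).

245/128

Same 5,6,7: normalisation and zero-m 3j drop out of the ratio.
A: Δ: 4! 6! 8! / 19! → 1/174594420; sum: t=4:+1/12441600 = 1/12441600; 3j²(5 6 7; -5 1 4) = Δ·Π!·Σ² = 245/12597  (sign -1)
B: Δ: 4! 6! 8! / 19! → 1/174594420; sum: t=0:+1/14515200 t=1:−1/6220800 = -1/10886400; 3j²(5 6 7; 4 1 -5) = Δ·Π!·Σ² = 128/12597  (sign -1)
I_A²/I_B² = (245/12597)/(128/12597) = 245/128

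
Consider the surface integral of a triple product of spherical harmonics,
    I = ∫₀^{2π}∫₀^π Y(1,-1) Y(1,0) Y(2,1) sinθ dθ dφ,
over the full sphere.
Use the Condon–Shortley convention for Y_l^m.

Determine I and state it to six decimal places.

Checks pass: Σm=0; 4 even; l₃=2∈[0,2].
(2·1+1)(2·1+1)(2·2+1) = 45
Δ: 0! 2! 2! / 5! → 1/30
sum: t=0:+1/1 = 1/1
3j²(1 1 2; 0 0 0) = Δ·Π!·Σ² = 2/15  (sign +1)
sum: t=0:+1/2 = 1/2
3j²(1 1 2; -1 0 1) = Δ·Π!·Σ² = 1/10  (sign -1)
combine: 4πI² = 45·2/15·1/10 = 3/5
take √, sign -1: I = -0.21850969

-0.218510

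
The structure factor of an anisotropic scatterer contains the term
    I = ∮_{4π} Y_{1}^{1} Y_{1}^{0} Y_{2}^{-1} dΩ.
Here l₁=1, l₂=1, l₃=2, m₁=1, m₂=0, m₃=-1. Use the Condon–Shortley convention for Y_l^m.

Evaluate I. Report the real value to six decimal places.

Checks pass: Σm=0; 4 even; l₃=2∈[0,2].
(2·1+1)(2·1+1)(2·2+1) = 45
Δ: 0! 2! 2! / 5! → 1/30
sum: t=0:+1/1 = 1/1
3j²(1 1 2; 0 0 0) = Δ·Π!·Σ² = 2/15  (sign +1)
sum: t=0:+1/2 = 1/2
3j²(1 1 2; 1 0 -1) = Δ·Π!·Σ² = 1/10  (sign -1)
combine: 4πI² = 45·2/15·1/10 = 3/5
take √, sign -1: I = -0.21850969

-0.218510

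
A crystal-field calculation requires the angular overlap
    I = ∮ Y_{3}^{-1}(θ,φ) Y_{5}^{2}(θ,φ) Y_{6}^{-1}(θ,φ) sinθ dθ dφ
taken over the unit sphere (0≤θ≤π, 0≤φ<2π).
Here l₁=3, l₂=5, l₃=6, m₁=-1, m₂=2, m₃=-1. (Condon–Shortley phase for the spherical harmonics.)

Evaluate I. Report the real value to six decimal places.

m-sum 0 ✓  L=14 even ✓  2≤6≤8 ✓
Π(2lᵢ+1) = 7×11×13 = 1001
triangle coeff Δ(3,5,6) = 1/675675
Σ_t [0,2]: t=0:+1/8640 t=1:−1/2304 t=2:+1/8640 = -7/34560
(3j)²=7/429 [(3 5 6; 0 0 0)], sign=-1
Σ_t [0,2]: t=0:+1/241920 t=1:−1/8640 t=2:+1/5760 = 1/16128
(3j)²=5/1001 [(3 5 6; -1 2 -1)], sign=-1
⇒ 4πI² = 35/429
I = (+1)√(35/429/(4π)) = 0.08057502

0.080575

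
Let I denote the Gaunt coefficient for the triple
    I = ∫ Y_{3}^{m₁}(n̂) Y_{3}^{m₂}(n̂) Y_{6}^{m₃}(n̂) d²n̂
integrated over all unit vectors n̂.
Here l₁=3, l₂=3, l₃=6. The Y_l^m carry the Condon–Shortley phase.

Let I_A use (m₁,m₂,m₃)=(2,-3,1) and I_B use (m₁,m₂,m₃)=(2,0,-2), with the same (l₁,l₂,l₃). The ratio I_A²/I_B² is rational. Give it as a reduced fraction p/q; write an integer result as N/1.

1/32

Same 3,3,6: normalisation and zero-m 3j drop out of the ratio.
A: Δ: 0! 6! 6! / 13! → 1/12012; sum: t=0:+1/86400 = 1/86400; 3j²(3 3 6; 2 -3 1) = Δ·Π!·Σ² = 1/1716  (sign -1)
B: Δ: 0! 6! 6! / 13! → 1/12012; sum: t=0:+1/4320 = 1/4320; 3j²(3 3 6; 2 0 -2) = Δ·Π!·Σ² = 8/429  (sign +1)
I_A²/I_B² = (1/1716)/(8/429) = 1/32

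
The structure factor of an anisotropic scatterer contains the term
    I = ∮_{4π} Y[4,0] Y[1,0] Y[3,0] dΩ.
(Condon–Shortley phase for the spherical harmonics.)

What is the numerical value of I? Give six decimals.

0.246233

Checks pass: Σm=0; 8 even; l₃=3∈[3,5].
(2·4+1)(2·1+1)(2·3+1) = 189
Δ: 2! 6! 0! / 9! → 1/252
sum: t=1:−1/36 = -1/36
3j²(4 1 3; 0 0 0) = Δ·Π!·Σ² = 4/63  (sign +1)
(m-triple is (0,0,0) — same symbol as above.)
combine: 4πI² = 189·4/63·4/63 = 16/21
take √, sign +1: I = 0.24623252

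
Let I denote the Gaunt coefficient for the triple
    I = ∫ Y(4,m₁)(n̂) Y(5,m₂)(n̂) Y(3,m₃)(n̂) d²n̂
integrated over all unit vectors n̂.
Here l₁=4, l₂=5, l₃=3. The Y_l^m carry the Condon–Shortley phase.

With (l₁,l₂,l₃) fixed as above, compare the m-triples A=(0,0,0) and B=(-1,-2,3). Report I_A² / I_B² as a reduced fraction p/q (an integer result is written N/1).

l's match ⇒ only the (l;m) 3-j factors differ between A and B.
A: triangle coeff Δ(4,5,3) = 1/180180; Σ_t [2,4]: t=2:+1/576 t=3:−1/144 t=4:+1/576 = -1/288; (3j)²=20/1001 [(4 5 3; 0 0 0)], sign=+1
B: triangle coeff Δ(4,5,3) = 1/180180; Σ_t [3,3]: t=3:−1/1728 = -1/1728; (3j)²=25/858 [(4 5 3; -1 -2 3)], sign=-1
I_A²/I_B² = (20/1001)/(25/858) = 24/35

24/35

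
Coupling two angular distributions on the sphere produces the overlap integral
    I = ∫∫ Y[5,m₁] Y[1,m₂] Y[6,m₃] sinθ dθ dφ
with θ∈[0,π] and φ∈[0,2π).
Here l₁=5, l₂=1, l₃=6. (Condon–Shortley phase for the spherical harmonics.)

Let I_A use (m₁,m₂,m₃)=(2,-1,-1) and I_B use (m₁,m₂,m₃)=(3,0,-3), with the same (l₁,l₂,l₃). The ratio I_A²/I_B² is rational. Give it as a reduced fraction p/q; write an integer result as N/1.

Same 5,1,6: normalisation and zero-m 3j drop out of the ratio.
A: Δ: 0! 10! 2! / 13! → 1/858; sum: t=0:+1/60480 = 1/60480; 3j²(5 1 6; 2 -1 -1) = Δ·Π!·Σ² = 5/429  (sign -1)
B: Δ: 0! 10! 2! / 13! → 1/858; sum: t=0:+1/80640 = 1/80640; 3j²(5 1 6; 3 0 -3) = Δ·Π!·Σ² = 9/286  (sign -1)
I_A²/I_B² = (5/429)/(9/286) = 10/27

10/27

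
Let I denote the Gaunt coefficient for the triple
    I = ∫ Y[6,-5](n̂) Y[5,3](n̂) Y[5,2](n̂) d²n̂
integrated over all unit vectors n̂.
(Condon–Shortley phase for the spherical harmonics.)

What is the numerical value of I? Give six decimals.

-0.065948

Rules hold: Σm=0, L=16 even, 1≤5≤11.
N = 13·11·11 = 1573
Δ = 6!·6!·4!/17! = 1/28588560
Racah Σ t=1..5: t=1:−1/345600 t=2:+1/13824 t=3:−1/5184 t=4:+1/13824 t=5:−1/345600 = -7/129600
⇒ 3j(6 5 5; 0 0 0)² = 80/7293, sgn +1
Racah Σ t=5..6: t=5:−1/518400 t=6:+1/345600 = 1/1036800
⇒ 3j(6 5 5; -5 3 2)² = 7/2210, sgn -1
4πI² = N·(3j₀)²·(3jₘ)² = 616/11271
I = -1·√(0.0546535/4π) = -0.06594839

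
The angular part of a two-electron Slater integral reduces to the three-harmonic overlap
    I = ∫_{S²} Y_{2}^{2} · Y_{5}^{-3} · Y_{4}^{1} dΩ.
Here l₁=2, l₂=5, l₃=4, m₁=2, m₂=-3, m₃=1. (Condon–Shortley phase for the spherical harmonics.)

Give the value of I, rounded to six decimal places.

Σlᵢ=11 odd — θ-integrand is odd under cosθ→−cosθ; I=0

0.000000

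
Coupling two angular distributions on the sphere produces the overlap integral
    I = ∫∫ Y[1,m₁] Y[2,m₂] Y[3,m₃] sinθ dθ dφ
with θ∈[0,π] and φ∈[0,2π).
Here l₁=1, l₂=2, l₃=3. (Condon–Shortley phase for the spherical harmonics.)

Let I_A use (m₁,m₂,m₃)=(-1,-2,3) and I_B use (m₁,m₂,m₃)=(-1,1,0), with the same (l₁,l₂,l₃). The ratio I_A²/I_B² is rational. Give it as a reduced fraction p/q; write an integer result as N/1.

5/1

l's match ⇒ only the (l;m) 3-j factors differ between A and B.
A: triangle coeff Δ(1,2,3) = 1/105; Σ_t [0,0]: t=0:+1/48 = 1/48; (3j)²=1/7 [(1 2 3; -1 -2 3)], sign=+1
B: triangle coeff Δ(1,2,3) = 1/105; Σ_t [0,0]: t=0:+1/12 = 1/12; (3j)²=1/35 [(1 2 3; -1 1 0)], sign=-1
I_A²/I_B² = (1/7)/(1/35) = 5/1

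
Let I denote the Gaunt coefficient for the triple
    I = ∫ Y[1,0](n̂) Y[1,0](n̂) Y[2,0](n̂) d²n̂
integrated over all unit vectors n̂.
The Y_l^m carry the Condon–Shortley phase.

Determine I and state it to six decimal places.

0.252313

m-sum 0 ✓  L=4 even ✓  0≤2≤2 ✓
Π(2lᵢ+1) = 3×3×5 = 45
triangle coeff Δ(1,1,2) = 1/30
Σ_t [0,0]: t=0:+1/1 = 1/1
(3j)²=2/15 [(1 1 2; 0 0 0)], sign=+1
(m-triple is (0,0,0) — same symbol as above.)
⇒ 4πI² = 4/5
I = (+1)√(4/5/(4π)) = 0.25231325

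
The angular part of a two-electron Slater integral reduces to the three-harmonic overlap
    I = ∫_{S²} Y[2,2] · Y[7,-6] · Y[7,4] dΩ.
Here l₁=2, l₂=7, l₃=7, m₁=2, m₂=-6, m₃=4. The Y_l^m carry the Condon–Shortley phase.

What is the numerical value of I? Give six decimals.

-0.106948

m-sum 0 ✓  L=16 even ✓  5≤7≤9 ✓
Π(2lᵢ+1) = 5×15×15 = 1125
triangle coeff Δ(2,7,7) = 1/185640
Σ_t [0,2]: t=0:+1/2419200 t=1:−1/518400 t=2:+1/2419200 = -1/907200
(3j)²=56/3315 [(2 7 7; 0 0 0)], sign=+1
Σ_t [0,0]: t=0:+1/159667200 = 1/159667200
(3j)²=9/1190 [(2 7 7; 2 -6 4)], sign=-1
⇒ 4πI² = 540/3757
I = (-1)√(540/3757/(4π)) = -0.10694768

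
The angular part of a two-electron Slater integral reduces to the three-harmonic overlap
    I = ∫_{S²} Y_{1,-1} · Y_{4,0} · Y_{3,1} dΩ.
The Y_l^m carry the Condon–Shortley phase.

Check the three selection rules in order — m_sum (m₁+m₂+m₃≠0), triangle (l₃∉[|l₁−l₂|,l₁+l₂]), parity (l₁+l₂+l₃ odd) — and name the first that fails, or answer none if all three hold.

none

Σmᵢ = 0  ✓
l₃∈[|l₁−l₂|,l₁+l₂]=[3,5], have l₃=3  ✓
Σlᵢ = 8 ⇒ even  ✓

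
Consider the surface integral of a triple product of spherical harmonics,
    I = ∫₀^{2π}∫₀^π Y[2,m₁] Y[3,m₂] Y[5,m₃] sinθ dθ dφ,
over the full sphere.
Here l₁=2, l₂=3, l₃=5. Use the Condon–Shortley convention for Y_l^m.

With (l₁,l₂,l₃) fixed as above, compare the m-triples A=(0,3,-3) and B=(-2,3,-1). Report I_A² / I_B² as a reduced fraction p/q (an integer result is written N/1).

28/1

Shared (l₁,l₂,l₃)=(2,3,5): N and (l;000)² cancel in I_A²/I_B².
A: Δ = 0!·4!·6!/11! = 1/2310; Racah Σ t=0..0: t=0:+1/2880 = 1/2880; ⇒ 3j(2 3 5; 0 3 -3)² = 2/165, sgn +1
B: Δ = 0!·4!·6!/11! = 1/2310; Racah Σ t=0..0: t=0:+1/17280 = 1/17280; ⇒ 3j(2 3 5; -2 3 -1)² = 1/2310, sgn +1
I_A²/I_B² = (2/165)/(1/2310) = 28/1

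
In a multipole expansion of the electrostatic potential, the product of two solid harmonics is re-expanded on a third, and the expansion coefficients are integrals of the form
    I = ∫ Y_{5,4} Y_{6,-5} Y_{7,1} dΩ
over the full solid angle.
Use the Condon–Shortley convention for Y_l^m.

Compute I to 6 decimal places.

Checks pass: Σm=0; 18 even; l₃=7∈[1,11].
(2·5+1)(2·6+1)(2·7+1) = 2145
Δ: 4! 6! 8! / 19! → 1/174594420
sum: t=0:+1/4147200 t=1:−1/207360 t=2:+1/82944 t=3:−1/207360 t=4:+1/4147200 = 1/345600
3j²(5 6 7; 0 0 0) = Δ·Π!·Σ² = 420/46189  (sign -1)
sum: t=0:+1/14515200 t=1:−1/174182400 = 11/174182400
3j²(5 6 7; 4 -5 1) = Δ·Π!·Σ² = 121/12597  (sign +1)
combine: 4πI² = 2145·420/46189·121/12597 = 254100/1356277
take √, sign -1: I = -0.12210212

-0.122102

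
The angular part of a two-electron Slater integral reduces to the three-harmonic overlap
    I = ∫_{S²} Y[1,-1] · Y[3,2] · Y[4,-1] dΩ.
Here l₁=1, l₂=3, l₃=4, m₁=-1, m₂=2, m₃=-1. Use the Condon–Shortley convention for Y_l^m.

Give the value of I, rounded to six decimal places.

-0.106622

Rules hold: Σm=0, L=8 even, 2≤4≤4.
N = 3·7·9 = 189
Δ = 0!·2!·6!/9! = 1/252
Racah Σ t=0..0: t=0:+1/36 = 1/36
⇒ 3j(1 3 4; 0 0 0)² = 4/63, sgn +1
Racah Σ t=0..0: t=0:+1/240 = 1/240
⇒ 3j(1 3 4; -1 2 -1)² = 1/84, sgn -1
4πI² = N·(3j₀)²·(3jₘ)² = 1/7
I = -1·√(0.142857/4π) = -0.10662181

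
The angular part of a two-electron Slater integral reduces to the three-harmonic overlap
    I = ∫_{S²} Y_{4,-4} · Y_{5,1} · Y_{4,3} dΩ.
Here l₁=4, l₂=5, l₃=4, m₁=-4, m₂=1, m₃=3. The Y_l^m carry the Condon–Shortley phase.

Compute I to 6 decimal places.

0.000000

l₁+l₂+l₃=13 is odd: 3j(l;000)=0 ⇒ I=0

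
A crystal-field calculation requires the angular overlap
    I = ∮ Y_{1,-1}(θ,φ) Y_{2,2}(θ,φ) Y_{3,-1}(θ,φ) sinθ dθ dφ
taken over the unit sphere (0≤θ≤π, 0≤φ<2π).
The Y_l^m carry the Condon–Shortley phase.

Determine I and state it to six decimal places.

-0.082589

Checks pass: Σm=0; 6 even; l₃=3∈[1,3].
(2·1+1)(2·2+1)(2·3+1) = 105
Δ: 0! 2! 4! / 7! → 1/105
sum: t=0:+1/4 = 1/4
3j²(1 2 3; 0 0 0) = Δ·Π!·Σ² = 3/35  (sign -1)
sum: t=0:+1/48 = 1/48
3j²(1 2 3; -1 2 -1) = Δ·Π!·Σ² = 1/105  (sign +1)
combine: 4πI² = 105·3/35·1/105 = 3/35
take √, sign -1: I = -0.08258890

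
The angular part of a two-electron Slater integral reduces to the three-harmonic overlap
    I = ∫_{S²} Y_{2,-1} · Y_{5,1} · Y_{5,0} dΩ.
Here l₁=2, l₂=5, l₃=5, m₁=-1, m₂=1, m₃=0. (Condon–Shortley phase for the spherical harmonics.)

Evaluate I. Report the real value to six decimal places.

-0.036166

Rules hold: Σm=0, L=12 even, 3≤5≤7.
N = 5·11·11 = 605
Δ = 2!·2!·8!/13! = 1/38610
Racah Σ t=0..2: t=0:+1/2880 t=1:−1/576 t=2:+1/2880 = -1/960
⇒ 3j(2 5 5; 0 0 0)² = 10/429, sgn +1
Racah Σ t=1..2: t=1:−1/1440 t=2:+1/1152 = 1/5760
⇒ 3j(2 5 5; -1 1 0)² = 1/858, sgn -1
4πI² = N·(3j₀)²·(3jₘ)² = 25/1521
I = -1·√(0.0164366/4π) = -0.03616600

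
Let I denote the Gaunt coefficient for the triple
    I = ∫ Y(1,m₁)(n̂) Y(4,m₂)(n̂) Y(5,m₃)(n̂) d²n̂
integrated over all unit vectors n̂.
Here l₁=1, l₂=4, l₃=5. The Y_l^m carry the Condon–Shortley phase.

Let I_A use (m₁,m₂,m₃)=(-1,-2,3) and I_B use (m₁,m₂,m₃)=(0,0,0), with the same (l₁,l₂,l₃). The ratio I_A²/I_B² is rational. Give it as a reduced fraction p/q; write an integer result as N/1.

28/25

Same 1,4,5: normalisation and zero-m 3j drop out of the ratio.
A: Δ: 0! 2! 8! / 11! → 1/495; sum: t=0:+1/2880 = 1/2880; 3j²(1 4 5; -1 -2 3) = Δ·Π!·Σ² = 28/495  (sign +1)
B: Δ: 0! 2! 8! / 11! → 1/495; sum: t=0:+1/576 = 1/576; 3j²(1 4 5; 0 0 0) = Δ·Π!·Σ² = 5/99  (sign -1)
I_A²/I_B² = (28/495)/(5/99) = 28/25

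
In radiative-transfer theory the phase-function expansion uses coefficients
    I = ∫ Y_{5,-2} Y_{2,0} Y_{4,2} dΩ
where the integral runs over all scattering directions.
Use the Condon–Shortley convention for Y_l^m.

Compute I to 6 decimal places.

Σlᵢ=11 odd — θ-integrand is odd under cosθ→−cosθ; I=0

0.000000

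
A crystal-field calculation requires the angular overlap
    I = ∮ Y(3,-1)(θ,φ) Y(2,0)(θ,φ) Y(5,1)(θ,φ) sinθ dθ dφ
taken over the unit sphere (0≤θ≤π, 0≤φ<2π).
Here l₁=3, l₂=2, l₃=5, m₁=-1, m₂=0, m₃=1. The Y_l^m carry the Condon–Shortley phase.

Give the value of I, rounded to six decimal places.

-0.227318

Checks pass: Σm=0; 10 even; l₃=5∈[1,5].
(2·3+1)(2·2+1)(2·5+1) = 385
Δ: 0! 6! 4! / 11! → 1/2310
sum: t=0:+1/144 = 1/144
3j²(3 2 5; 0 0 0) = Δ·Π!·Σ² = 10/231  (sign -1)
sum: t=0:+1/192 = 1/192
3j²(3 2 5; -1 0 1) = Δ·Π!·Σ² = 3/77  (sign +1)
combine: 4πI² = 385·10/231·3/77 = 50/77
take √, sign -1: I = -0.22731846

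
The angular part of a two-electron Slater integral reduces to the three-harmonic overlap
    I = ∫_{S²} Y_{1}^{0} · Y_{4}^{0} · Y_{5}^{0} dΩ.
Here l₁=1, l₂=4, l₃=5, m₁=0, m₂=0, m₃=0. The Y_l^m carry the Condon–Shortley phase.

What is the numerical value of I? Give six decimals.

0.245532

Checks pass: Σm=0; 10 even; l₃=5∈[3,5].
(2·1+1)(2·4+1)(2·5+1) = 297
Δ: 0! 2! 8! / 11! → 1/495
sum: t=0:+1/576 = 1/576
3j²(1 4 5; 0 0 0) = Δ·Π!·Σ² = 5/99  (sign -1)
(m-triple is (0,0,0) — same symbol as above.)
combine: 4πI² = 297·5/99·5/99 = 25/33
take √, sign +1: I = 0.24553200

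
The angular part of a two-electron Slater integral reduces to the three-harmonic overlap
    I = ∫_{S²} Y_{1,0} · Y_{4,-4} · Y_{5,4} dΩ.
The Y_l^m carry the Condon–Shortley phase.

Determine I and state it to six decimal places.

Checks pass: Σm=0; 10 even; l₃=5∈[3,5].
(2·1+1)(2·4+1)(2·5+1) = 297
Δ: 0! 2! 8! / 11! → 1/495
sum: t=0:+1/576 = 1/576
3j²(1 4 5; 0 0 0) = Δ·Π!·Σ² = 5/99  (sign -1)
sum: t=0:+1/40320 = 1/40320
3j²(1 4 5; 0 -4 4) = Δ·Π!·Σ² = 1/55  (sign -1)
combine: 4πI² = 297·5/99·1/55 = 3/11
take √, sign +1: I = 0.14731920

0.147319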